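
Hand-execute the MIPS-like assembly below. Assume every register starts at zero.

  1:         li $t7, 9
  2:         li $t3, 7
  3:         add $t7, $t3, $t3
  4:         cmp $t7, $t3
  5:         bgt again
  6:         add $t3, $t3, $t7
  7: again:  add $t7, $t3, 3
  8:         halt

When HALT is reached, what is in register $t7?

after li $t7, 9: $t7=9
after li $t3, 7: $t3=7
after add $t7, $t3, $t3: $t7=7+7=14
cmp $t7, $t3  (cmp 14,7)
bgt again: taken
after add $t7, $t3, 3: $t7=7+3=10
halt.

10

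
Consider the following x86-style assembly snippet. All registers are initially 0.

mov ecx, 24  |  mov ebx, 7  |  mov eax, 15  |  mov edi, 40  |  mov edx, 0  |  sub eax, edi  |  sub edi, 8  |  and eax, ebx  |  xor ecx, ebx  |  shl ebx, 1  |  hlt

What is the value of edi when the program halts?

32

ecx=24
ebx=7
eax=15
edi=40
edx=0
eax=15-40=-25
edi=40-8=32
eax=(-25)&7=7
ecx=24^7=31
ebx=7<<1=14
halt.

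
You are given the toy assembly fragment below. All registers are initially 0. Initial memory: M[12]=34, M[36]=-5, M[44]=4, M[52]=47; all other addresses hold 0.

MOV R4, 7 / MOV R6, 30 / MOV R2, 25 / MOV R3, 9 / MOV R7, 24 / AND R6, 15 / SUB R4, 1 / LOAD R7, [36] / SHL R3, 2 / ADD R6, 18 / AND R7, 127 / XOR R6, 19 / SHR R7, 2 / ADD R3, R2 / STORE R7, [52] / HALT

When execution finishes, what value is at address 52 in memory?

after MOV R4, 7: R4=7
after MOV R6, 30: R6=30
after MOV R2, 25: R2=25
after MOV R3, 9: R3=9
after MOV R7, 24: R7=24
after AND R6, 15: R6=30&15=14
after SUB R4, 1: R4=7-1=6
after LOAD R7, [36]: R7=M[36]=-5
after SHL R3, 2: R3=9<<2=36
after ADD R6, 18: R6=14+18=32
after AND R7, 127: R7=(-5)&127=123
after XOR R6, 19: R6=32^19=51
after SHR R7, 2: R7=123>>2=30
after ADD R3, R2: R3=36+25=61
STORE R7, [52] → M[52]=30
halt.

30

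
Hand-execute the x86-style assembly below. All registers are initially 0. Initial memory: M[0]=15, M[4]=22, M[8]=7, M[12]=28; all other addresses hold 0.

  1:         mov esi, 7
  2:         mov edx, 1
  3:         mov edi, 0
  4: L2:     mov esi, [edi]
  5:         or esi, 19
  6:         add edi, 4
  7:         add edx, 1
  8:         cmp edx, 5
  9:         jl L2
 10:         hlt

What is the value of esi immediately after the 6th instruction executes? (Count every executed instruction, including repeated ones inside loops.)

31

mov esi, 7 → esi=7
mov edx, 1 → edx=1
mov edi, 0 → edi=0
mov esi, [edi] → esi=M[0]=15
or esi, 19 → esi=15|19=31
add edi, 4 → edi=0+4=4
After step 6: esi = 31.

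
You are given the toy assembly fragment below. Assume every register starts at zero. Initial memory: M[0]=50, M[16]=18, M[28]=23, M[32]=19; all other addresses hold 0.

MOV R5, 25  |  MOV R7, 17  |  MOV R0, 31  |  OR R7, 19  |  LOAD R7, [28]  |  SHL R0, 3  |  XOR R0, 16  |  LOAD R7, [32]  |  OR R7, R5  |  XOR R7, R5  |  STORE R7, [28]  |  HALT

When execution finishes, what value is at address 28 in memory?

R5=25
R7=17
R0=31
R7=17|19=19
R7=M[28]=23
R0=31<<3=248
R0=248^16=232
R7=M[32]=19
R7=19|25=27
R7=27^25=2
STORE R7, [28] → M[28]=2
halt.

2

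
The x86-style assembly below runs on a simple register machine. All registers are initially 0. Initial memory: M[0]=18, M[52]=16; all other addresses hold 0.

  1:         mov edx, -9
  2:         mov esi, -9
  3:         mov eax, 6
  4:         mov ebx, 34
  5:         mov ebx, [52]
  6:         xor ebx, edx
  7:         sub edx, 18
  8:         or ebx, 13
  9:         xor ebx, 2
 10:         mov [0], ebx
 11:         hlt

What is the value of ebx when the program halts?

after mov edx, -9: edx=-9
after mov esi, -9: esi=-9
after mov eax, 6: eax=6
after mov ebx, 34: ebx=34
after mov ebx, [52]: ebx=M[52]=16
after xor ebx, edx: ebx=16^(-9)=-25
after sub edx, 18: edx=(-9)-18=-27
after or ebx, 13: ebx=(-25)|13=-17
after xor ebx, 2: ebx=(-17)^2=-19
mov [0], ebx → M[0]=-19
halt.

-19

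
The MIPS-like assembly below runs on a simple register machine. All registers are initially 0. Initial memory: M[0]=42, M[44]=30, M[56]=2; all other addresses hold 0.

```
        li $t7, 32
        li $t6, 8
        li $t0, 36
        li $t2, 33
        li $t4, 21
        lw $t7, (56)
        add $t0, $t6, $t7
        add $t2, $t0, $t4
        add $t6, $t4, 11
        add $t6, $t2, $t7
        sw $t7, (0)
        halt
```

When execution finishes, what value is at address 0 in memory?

li $t7, 32 → $t7=32
li $t6, 8 → $t6=8
li $t0, 36 → $t0=36
li $t2, 33 → $t2=33
li $t4, 21 → $t4=21
lw $t7, (56) → $t7=M[56]=2
add $t0, $t6, $t7 → $t0=8+2=10
add $t2, $t0, $t4 → $t2=10+21=31
add $t6, $t4, 11 → $t6=21+11=32
add $t6, $t2, $t7 → $t6=31+2=33
sw $t7, (0) → M[0]=2
halt.

2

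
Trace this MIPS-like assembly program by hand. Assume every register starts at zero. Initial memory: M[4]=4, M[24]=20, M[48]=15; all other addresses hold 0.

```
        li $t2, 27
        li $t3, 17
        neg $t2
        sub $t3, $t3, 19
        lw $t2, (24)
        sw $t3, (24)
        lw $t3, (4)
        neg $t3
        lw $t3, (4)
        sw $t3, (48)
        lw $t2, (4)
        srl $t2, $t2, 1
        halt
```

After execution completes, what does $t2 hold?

2

after li $t2, 27: $t2=27
after li $t3, 17: $t3=17
after neg $t2: $t2=-(27)=-27
after sub $t3, $t3, 19: $t3=17-19=-2
after lw $t2, (24): $t2=M[24]=20
sw $t3, (24) → M[24]=-2
after lw $t3, (4): $t3=M[4]=4
after neg $t3: $t3=-(4)=-4
after lw $t3, (4): $t3=M[4]=4
sw $t3, (48) → M[48]=4
after lw $t2, (4): $t2=M[4]=4
after srl $t2, $t2, 1: $t2=4>>1=2
halt.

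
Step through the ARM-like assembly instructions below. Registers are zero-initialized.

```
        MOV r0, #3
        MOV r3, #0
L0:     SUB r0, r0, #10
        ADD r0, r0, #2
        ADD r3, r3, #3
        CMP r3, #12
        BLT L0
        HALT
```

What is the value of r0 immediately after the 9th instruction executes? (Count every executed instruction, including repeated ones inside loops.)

-13

r0=3
r3=0
r0=3-10=-7
r0=(-7)+2=-5
r3=0+3=3
CMP r3, #12  (cmp 3,12)
BLT L0: taken
r0=(-5)-10=-15
r0=(-15)+2=-13
After step 9: r0 = -13.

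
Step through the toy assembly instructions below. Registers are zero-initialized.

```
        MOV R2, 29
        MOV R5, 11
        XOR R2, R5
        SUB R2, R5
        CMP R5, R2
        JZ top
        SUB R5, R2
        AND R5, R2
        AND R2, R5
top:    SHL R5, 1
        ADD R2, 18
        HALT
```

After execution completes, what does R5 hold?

after MOV R2, 29: R2=29
after MOV R5, 11: R5=11
after XOR R2, R5: R2=29^11=22
after SUB R2, R5: R2=22-11=11
CMP R5, R2  (cmp 11,11)
JZ top: taken
after SHL R5, 1: R5=11<<1=22
after ADD R2, 18: R2=11+18=29
halt.

22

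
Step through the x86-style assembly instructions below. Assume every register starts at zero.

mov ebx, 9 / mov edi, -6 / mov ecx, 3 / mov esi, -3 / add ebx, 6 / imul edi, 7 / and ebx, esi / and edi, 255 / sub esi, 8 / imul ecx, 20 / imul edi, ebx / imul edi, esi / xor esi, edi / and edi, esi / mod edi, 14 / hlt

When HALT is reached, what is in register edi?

2

mov ebx, 9 → ebx=9
mov edi, -6 → edi=-6
mov ecx, 3 → ecx=3
mov esi, -3 → esi=-3
add ebx, 6 → ebx=9+6=15
imul edi, 7 → edi=(-6)*7=-42
and ebx, esi → ebx=15&(-3)=13
and edi, 255 → edi=(-42)&255=214
sub esi, 8 → esi=(-3)-8=-11
imul ecx, 20 → ecx=3*20=60
imul edi, ebx → edi=214*13=2782
imul edi, esi → edi=2782*(-11)=-30602
xor esi, edi → esi=(-11)^(-30602)=30595
and edi, esi → edi=(-30602)&30595=2
mod edi, 14 → edi=2%14=2
halt.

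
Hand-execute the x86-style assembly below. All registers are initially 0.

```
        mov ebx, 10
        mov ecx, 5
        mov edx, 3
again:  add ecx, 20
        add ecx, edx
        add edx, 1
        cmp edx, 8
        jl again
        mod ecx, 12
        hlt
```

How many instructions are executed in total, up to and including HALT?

30

mov ebx, 10 → ebx=10
mov ecx, 5 → ecx=5
mov edx, 3 → edx=3
add ecx, 20 → ecx=5+20=25
add ecx, edx → ecx=25+3=28
add edx, 1 → edx=3+1=4
cmp edx, 8  (cmp 4,8)
jl again: taken
add ecx, 20 → ecx=28+20=48
add ecx, edx → ecx=48+4=52
add edx, 1 → edx=4+1=5
cmp edx, 8  (cmp 5,8)
jl again: taken
add ecx, 20 → ecx=52+20=72
add ecx, edx → ecx=72+5=77
add edx, 1 → edx=5+1=6
cmp edx, 8  (cmp 6,8)
jl again: taken
add ecx, 20 → ecx=77+20=97
add ecx, edx → ecx=97+6=103
add edx, 1 → edx=6+1=7
cmp edx, 8  (cmp 7,8)
jl again: taken
add ecx, 20 → ecx=103+20=123
add ecx, edx → ecx=123+7=130
add edx, 1 → edx=7+1=8
cmp edx, 8  (cmp 8,8)
jl again: not taken
mod ecx, 12 → ecx=130%12=10
halt.
Total executed instructions: 30.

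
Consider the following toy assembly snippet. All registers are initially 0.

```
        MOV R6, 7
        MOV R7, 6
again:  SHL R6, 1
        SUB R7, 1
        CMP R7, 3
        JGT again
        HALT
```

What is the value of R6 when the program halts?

R6=7
R7=6
R6=7<<1=14
R7=6-1=5
CMP R7, 3  (cmp 5,3)
JGT again: taken
R6=14<<1=28
R7=5-1=4
CMP R7, 3  (cmp 4,3)
JGT again: taken
R6=28<<1=56
R7=4-1=3
CMP R7, 3  (cmp 3,3)
JGT again: not taken
halt.

56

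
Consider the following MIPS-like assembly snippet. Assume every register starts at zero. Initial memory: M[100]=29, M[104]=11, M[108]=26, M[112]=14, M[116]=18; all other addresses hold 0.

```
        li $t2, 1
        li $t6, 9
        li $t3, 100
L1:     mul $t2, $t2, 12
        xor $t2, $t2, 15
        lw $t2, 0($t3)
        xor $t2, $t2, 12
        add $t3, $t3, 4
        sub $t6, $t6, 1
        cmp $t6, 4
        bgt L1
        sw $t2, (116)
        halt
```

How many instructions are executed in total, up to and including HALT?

after li $t2, 1: $t2=1
after li $t6, 9: $t6=9
after li $t3, 100: $t3=100
after mul $t2, $t2, 12: $t2=1*12=12
after xor $t2, $t2, 15: $t2=12^15=3
after lw $t2, 0($t3): $t2=M[100]=29
after xor $t2, $t2, 12: $t2=29^12=17
after add $t3, $t3, 4: $t3=100+4=104
after sub $t6, $t6, 1: $t6=9-1=8
cmp $t6, 4  (cmp 8,4)
bgt L1: taken
after mul $t2, $t2, 12: $t2=17*12=204
after xor $t2, $t2, 15: $t2=204^15=195
after lw $t2, 0($t3): $t2=M[104]=11
after xor $t2, $t2, 12: $t2=11^12=7
after add $t3, $t3, 4: $t3=104+4=108
after sub $t6, $t6, 1: $t6=8-1=7
cmp $t6, 4  (cmp 7,4)
bgt L1: taken
after mul $t2, $t2, 12: $t2=7*12=84
after xor $t2, $t2, 15: $t2=84^15=91
after lw $t2, 0($t3): $t2=M[108]=26
after xor $t2, $t2, 12: $t2=26^12=22
after add $t3, $t3, 4: $t3=108+4=112
after sub $t6, $t6, 1: $t6=7-1=6
cmp $t6, 4  (cmp 6,4)
bgt L1: taken
after mul $t2, $t2, 12: $t2=22*12=264
after xor $t2, $t2, 15: $t2=264^15=263
after lw $t2, 0($t3): $t2=M[112]=14
after xor $t2, $t2, 12: $t2=14^12=2
after add $t3, $t3, 4: $t3=112+4=116
after sub $t6, $t6, 1: $t6=6-1=5
cmp $t6, 4  (cmp 5,4)
bgt L1: taken
after mul $t2, $t2, 12: $t2=2*12=24
after xor $t2, $t2, 15: $t2=24^15=23
after lw $t2, 0($t3): $t2=M[116]=18
after xor $t2, $t2, 12: $t2=18^12=30
after add $t3, $t3, 4: $t3=116+4=120
after sub $t6, $t6, 1: $t6=5-1=4
cmp $t6, 4  (cmp 4,4)
bgt L1: not taken
sw $t2, (116) → M[116]=30
halt.
Total executed instructions: 45.

45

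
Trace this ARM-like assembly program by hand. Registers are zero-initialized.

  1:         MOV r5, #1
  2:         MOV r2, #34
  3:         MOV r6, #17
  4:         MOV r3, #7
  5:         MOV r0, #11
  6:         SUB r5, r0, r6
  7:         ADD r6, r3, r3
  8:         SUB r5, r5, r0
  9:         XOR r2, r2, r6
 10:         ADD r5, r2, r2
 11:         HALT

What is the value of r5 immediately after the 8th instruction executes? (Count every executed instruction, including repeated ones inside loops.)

-17

MOV r5, #1 → r5=1
MOV r2, #34 → r2=34
MOV r6, #17 → r6=17
MOV r3, #7 → r3=7
MOV r0, #11 → r0=11
SUB r5, r0, r6 → r5=11-17=-6
ADD r6, r3, r3 → r6=7+7=14
SUB r5, r5, r0 → r5=(-6)-11=-17
After step 8: r5 = -17.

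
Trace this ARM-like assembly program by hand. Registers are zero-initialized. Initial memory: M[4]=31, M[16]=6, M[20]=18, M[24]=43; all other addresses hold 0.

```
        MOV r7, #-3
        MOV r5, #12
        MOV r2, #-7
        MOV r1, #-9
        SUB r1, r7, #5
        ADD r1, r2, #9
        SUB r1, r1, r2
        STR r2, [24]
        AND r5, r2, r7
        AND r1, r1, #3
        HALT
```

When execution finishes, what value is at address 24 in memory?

MOV r7, #-3 → r7=-3
MOV r5, #12 → r5=12
MOV r2, #-7 → r2=-7
MOV r1, #-9 → r1=-9
SUB r1, r7, #5 → r1=(-3)-5=-8
ADD r1, r2, #9 → r1=(-7)+9=2
SUB r1, r1, r2 → r1=2-(-7)=9
STR r2, [24] → M[24]=-7
AND r5, r2, r7 → r5=(-7)&(-3)=-7
AND r1, r1, #3 → r1=9&3=1
halt.

-7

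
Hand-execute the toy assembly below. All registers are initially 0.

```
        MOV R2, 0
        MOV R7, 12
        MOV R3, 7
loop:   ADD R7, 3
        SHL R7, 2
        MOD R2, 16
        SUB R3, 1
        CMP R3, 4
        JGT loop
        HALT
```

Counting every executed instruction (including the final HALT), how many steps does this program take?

MOV R2, 0 → R2=0
MOV R7, 12 → R7=12
MOV R3, 7 → R3=7
ADD R7, 3 → R7=12+3=15
SHL R7, 2 → R7=15<<2=60
MOD R2, 16 → R2=0%16=0
SUB R3, 1 → R3=7-1=6
CMP R3, 4  (cmp 6,4)
JGT loop: taken
ADD R7, 3 → R7=60+3=63
SHL R7, 2 → R7=63<<2=252
MOD R2, 16 → R2=0%16=0
SUB R3, 1 → R3=6-1=5
CMP R3, 4  (cmp 5,4)
JGT loop: taken
ADD R7, 3 → R7=252+3=255
SHL R7, 2 → R7=255<<2=1020
MOD R2, 16 → R2=0%16=0
SUB R3, 1 → R3=5-1=4
CMP R3, 4  (cmp 4,4)
JGT loop: not taken
halt.
Total executed instructions: 22.

22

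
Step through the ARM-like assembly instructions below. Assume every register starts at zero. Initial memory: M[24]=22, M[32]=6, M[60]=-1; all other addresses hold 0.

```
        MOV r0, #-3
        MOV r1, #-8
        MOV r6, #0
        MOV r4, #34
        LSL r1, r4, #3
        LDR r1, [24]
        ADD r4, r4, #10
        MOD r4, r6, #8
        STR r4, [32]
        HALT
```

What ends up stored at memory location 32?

r0=-3
r1=-8
r6=0
r4=34
r1=34<<3=272
r1=M[24]=22
r4=34+10=44
r4=0%8=0
STR r4, [32] → M[32]=0
halt.

0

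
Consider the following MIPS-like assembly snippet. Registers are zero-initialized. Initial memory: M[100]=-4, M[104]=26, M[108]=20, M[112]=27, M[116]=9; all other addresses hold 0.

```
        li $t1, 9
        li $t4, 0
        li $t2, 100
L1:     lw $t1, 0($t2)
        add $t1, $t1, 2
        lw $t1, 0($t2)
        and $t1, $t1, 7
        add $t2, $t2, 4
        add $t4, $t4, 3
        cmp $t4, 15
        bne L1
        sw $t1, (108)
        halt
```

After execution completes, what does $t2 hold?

$t1=9
$t4=0
$t2=100
$t1=M[100]=-4
$t1=(-4)+2=-2
$t1=M[100]=-4
$t1=(-4)&7=4
$t2=100+4=104
$t4=0+3=3
cmp $t4, 15  (cmp 3,15)
bne L1: taken
$t1=M[104]=26
$t1=26+2=28
$t1=M[104]=26
$t1=26&7=2
$t2=104+4=108
$t4=3+3=6
cmp $t4, 15  (cmp 6,15)
bne L1: taken
$t1=M[108]=20
$t1=20+2=22
$t1=M[108]=20
$t1=20&7=4
$t2=108+4=112
$t4=6+3=9
cmp $t4, 15  (cmp 9,15)
bne L1: taken
$t1=M[112]=27
$t1=27+2=29
$t1=M[112]=27
$t1=27&7=3
$t2=112+4=116
$t4=9+3=12
cmp $t4, 15  (cmp 12,15)
bne L1: taken
$t1=M[116]=9
$t1=9+2=11
$t1=M[116]=9
$t1=9&7=1
$t2=116+4=120
$t4=12+3=15
cmp $t4, 15  (cmp 15,15)
bne L1: not taken
sw $t1, (108) → M[108]=1
halt.

120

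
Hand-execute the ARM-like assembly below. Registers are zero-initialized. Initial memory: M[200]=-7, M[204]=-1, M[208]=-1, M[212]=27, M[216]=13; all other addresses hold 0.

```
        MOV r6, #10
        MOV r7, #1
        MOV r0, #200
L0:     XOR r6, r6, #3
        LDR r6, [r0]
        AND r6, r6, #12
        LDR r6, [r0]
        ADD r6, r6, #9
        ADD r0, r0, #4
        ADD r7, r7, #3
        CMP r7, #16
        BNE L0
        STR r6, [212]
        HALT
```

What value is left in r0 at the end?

after MOV r6, #10: r6=10
after MOV r7, #1: r7=1
after MOV r0, #200: r0=200
after XOR r6, r6, #3: r6=10^3=9
after LDR r6, [r0]: r6=M[200]=-7
after AND r6, r6, #12: r6=(-7)&12=8
after LDR r6, [r0]: r6=M[200]=-7
after ADD r6, r6, #9: r6=(-7)+9=2
after ADD r0, r0, #4: r0=200+4=204
after ADD r7, r7, #3: r7=1+3=4
CMP r7, #16  (cmp 4,16)
BNE L0: taken
after XOR r6, r6, #3: r6=2^3=1
after LDR r6, [r0]: r6=M[204]=-1
after AND r6, r6, #12: r6=(-1)&12=12
after LDR r6, [r0]: r6=M[204]=-1
after ADD r6, r6, #9: r6=(-1)+9=8
after ADD r0, r0, #4: r0=204+4=208
after ADD r7, r7, #3: r7=4+3=7
CMP r7, #16  (cmp 7,16)
BNE L0: taken
after XOR r6, r6, #3: r6=8^3=11
after LDR r6, [r0]: r6=M[208]=-1
after AND r6, r6, #12: r6=(-1)&12=12
after LDR r6, [r0]: r6=M[208]=-1
after ADD r6, r6, #9: r6=(-1)+9=8
after ADD r0, r0, #4: r0=208+4=212
after ADD r7, r7, #3: r7=7+3=10
CMP r7, #16  (cmp 10,16)
BNE L0: taken
after XOR r6, r6, #3: r6=8^3=11
after LDR r6, [r0]: r6=M[212]=27
after AND r6, r6, #12: r6=27&12=8
after LDR r6, [r0]: r6=M[212]=27
after ADD r6, r6, #9: r6=27+9=36
after ADD r0, r0, #4: r0=212+4=216
after ADD r7, r7, #3: r7=10+3=13
CMP r7, #16  (cmp 13,16)
BNE L0: taken
after XOR r6, r6, #3: r6=36^3=39
after LDR r6, [r0]: r6=M[216]=13
after AND r6, r6, #12: r6=13&12=12
after LDR r6, [r0]: r6=M[216]=13
after ADD r6, r6, #9: r6=13+9=22
after ADD r0, r0, #4: r0=216+4=220
after ADD r7, r7, #3: r7=13+3=16
CMP r7, #16  (cmp 16,16)
BNE L0: not taken
STR r6, [212] → M[212]=22
halt.

220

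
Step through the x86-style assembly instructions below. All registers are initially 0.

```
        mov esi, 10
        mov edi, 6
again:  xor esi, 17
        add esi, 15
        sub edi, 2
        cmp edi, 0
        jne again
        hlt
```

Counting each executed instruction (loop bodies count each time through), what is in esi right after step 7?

esi=10
edi=6
esi=10^17=27
esi=27+15=42
edi=6-2=4
cmp edi, 0  (cmp 4,0)
jne again: taken
After step 7: esi = 42.

42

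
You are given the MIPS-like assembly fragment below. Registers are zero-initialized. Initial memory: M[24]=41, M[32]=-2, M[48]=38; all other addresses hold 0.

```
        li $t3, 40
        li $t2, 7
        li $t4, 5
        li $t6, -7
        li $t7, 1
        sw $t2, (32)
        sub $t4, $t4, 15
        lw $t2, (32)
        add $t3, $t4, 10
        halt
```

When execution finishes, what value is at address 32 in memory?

li $t3, 40 → $t3=40
li $t2, 7 → $t2=7
li $t4, 5 → $t4=5
li $t6, -7 → $t6=-7
li $t7, 1 → $t7=1
sw $t2, (32) → M[32]=7
sub $t4, $t4, 15 → $t4=5-15=-10
lw $t2, (32) → $t2=M[32]=7
add $t3, $t4, 10 → $t3=(-10)+10=0
halt.

7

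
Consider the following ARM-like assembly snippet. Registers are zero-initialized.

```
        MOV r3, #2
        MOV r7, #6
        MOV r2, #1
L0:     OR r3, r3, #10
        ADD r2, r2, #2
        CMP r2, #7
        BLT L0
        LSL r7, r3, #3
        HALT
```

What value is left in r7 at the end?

MOV r3, #2 → r3=2
MOV r7, #6 → r7=6
MOV r2, #1 → r2=1
OR r3, r3, #10 → r3=2|10=10
ADD r2, r2, #2 → r2=1+2=3
CMP r2, #7  (cmp 3,7)
BLT L0: taken
OR r3, r3, #10 → r3=10|10=10
ADD r2, r2, #2 → r2=3+2=5
CMP r2, #7  (cmp 5,7)
BLT L0: taken
OR r3, r3, #10 → r3=10|10=10
ADD r2, r2, #2 → r2=5+2=7
CMP r2, #7  (cmp 7,7)
BLT L0: not taken
LSL r7, r3, #3 → r7=10<<3=80
halt.

80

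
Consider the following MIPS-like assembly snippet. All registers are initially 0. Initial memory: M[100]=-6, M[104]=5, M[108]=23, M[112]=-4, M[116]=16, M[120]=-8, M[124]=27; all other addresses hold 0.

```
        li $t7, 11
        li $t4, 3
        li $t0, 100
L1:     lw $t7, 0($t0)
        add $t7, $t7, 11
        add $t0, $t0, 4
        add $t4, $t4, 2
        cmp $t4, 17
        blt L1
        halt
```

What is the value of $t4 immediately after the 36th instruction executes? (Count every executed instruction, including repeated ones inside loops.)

li $t7, 11 → $t7=11
li $t4, 3 → $t4=3
li $t0, 100 → $t0=100
lw $t7, 0($t0) → $t7=M[100]=-6
add $t7, $t7, 11 → $t7=(-6)+11=5
add $t0, $t0, 4 → $t0=100+4=104
add $t4, $t4, 2 → $t4=3+2=5
cmp $t4, 17  (cmp 5,17)
blt L1: taken
lw $t7, 0($t0) → $t7=M[104]=5
add $t7, $t7, 11 → $t7=5+11=16
add $t0, $t0, 4 → $t0=104+4=108
add $t4, $t4, 2 → $t4=5+2=7
cmp $t4, 17  (cmp 7,17)
blt L1: taken
lw $t7, 0($t0) → $t7=M[108]=23
add $t7, $t7, 11 → $t7=23+11=34
add $t0, $t0, 4 → $t0=108+4=112
add $t4, $t4, 2 → $t4=7+2=9
cmp $t4, 17  (cmp 9,17)
blt L1: taken
lw $t7, 0($t0) → $t7=M[112]=-4
add $t7, $t7, 11 → $t7=(-4)+11=7
add $t0, $t0, 4 → $t0=112+4=116
add $t4, $t4, 2 → $t4=9+2=11
cmp $t4, 17  (cmp 11,17)
blt L1: taken
lw $t7, 0($t0) → $t7=M[116]=16
add $t7, $t7, 11 → $t7=16+11=27
add $t0, $t0, 4 → $t0=116+4=120
add $t4, $t4, 2 → $t4=11+2=13
cmp $t4, 17  (cmp 13,17)
blt L1: taken
lw $t7, 0($t0) → $t7=M[120]=-8
add $t7, $t7, 11 → $t7=(-8)+11=3
add $t0, $t0, 4 → $t0=120+4=124
After step 36: $t4 = 13.

13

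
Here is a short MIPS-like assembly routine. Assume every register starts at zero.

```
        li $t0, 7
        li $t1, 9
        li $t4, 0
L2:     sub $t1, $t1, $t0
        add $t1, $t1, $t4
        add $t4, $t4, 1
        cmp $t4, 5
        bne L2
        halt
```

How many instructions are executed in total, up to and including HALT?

29

$t0=7
$t1=9
$t4=0
$t1=9-7=2
$t1=2+0=2
$t4=0+1=1
cmp $t4, 5  (cmp 1,5)
bne L2: taken
$t1=2-7=-5
$t1=(-5)+1=-4
$t4=1+1=2
cmp $t4, 5  (cmp 2,5)
bne L2: taken
$t1=(-4)-7=-11
$t1=(-11)+2=-9
$t4=2+1=3
cmp $t4, 5  (cmp 3,5)
bne L2: taken
$t1=(-9)-7=-16
$t1=(-16)+3=-13
$t4=3+1=4
cmp $t4, 5  (cmp 4,5)
bne L2: taken
$t1=(-13)-7=-20
$t1=(-20)+4=-16
$t4=4+1=5
cmp $t4, 5  (cmp 5,5)
bne L2: not taken
halt.
Total executed instructions: 29.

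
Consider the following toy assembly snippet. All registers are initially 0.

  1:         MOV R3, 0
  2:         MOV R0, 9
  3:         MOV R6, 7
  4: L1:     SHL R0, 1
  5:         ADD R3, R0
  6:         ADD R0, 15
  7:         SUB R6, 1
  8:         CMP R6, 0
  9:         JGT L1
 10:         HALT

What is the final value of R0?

R3=0
R0=9
R6=7
R0=9<<1=18
R3=0+18=18
R0=18+15=33
R6=7-1=6
CMP R6, 0  (cmp 6,0)
JGT L1: taken
R0=33<<1=66
R3=18+66=84
R0=66+15=81
R6=6-1=5
CMP R6, 0  (cmp 5,0)
JGT L1: taken
R0=81<<1=162
R3=84+162=246
R0=162+15=177
R6=5-1=4
CMP R6, 0  (cmp 4,0)
JGT L1: taken
R0=177<<1=354
R3=246+354=600
R0=354+15=369
R6=4-1=3
CMP R6, 0  (cmp 3,0)
JGT L1: taken
R0=369<<1=738
R3=600+738=1338
R0=738+15=753
R6=3-1=2
CMP R6, 0  (cmp 2,0)
JGT L1: taken
R0=753<<1=1506
R3=1338+1506=2844
R0=1506+15=1521
R6=2-1=1
CMP R6, 0  (cmp 1,0)
JGT L1: taken
R0=1521<<1=3042
R3=2844+3042=5886
R0=3042+15=3057
R6=1-1=0
CMP R6, 0  (cmp 0,0)
JGT L1: not taken
halt.

3057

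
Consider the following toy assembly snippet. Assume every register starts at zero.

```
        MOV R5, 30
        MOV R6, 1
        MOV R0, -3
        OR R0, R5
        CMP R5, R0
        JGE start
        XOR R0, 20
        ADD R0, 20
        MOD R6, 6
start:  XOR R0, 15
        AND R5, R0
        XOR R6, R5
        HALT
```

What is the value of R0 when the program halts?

-16

after MOV R5, 30: R5=30
after MOV R6, 1: R6=1
after MOV R0, -3: R0=-3
after OR R0, R5: R0=(-3)|30=-1
CMP R5, R0  (cmp 30,-1)
JGE start: taken
after XOR R0, 15: R0=(-1)^15=-16
after AND R5, R0: R5=30&(-16)=16
after XOR R6, R5: R6=1^16=17
halt.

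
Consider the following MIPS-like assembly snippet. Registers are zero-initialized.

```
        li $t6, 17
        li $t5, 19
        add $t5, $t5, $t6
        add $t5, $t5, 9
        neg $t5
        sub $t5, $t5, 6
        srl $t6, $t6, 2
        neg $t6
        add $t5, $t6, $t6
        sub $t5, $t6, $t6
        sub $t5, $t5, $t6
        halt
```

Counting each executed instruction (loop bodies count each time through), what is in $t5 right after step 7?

-51

$t6=17
$t5=19
$t5=19+17=36
$t5=36+9=45
$t5=-(45)=-45
$t5=(-45)-6=-51
$t6=17>>2=4
After step 7: $t5 = -51.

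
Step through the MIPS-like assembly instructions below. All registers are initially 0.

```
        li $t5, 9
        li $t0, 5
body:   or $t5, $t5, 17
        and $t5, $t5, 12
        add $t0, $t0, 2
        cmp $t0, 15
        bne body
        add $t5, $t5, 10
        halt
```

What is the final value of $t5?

18

$t5=9
$t0=5
$t5=9|17=25
$t5=25&12=8
$t0=5+2=7
cmp $t0, 15  (cmp 7,15)
bne body: taken
$t5=8|17=25
$t5=25&12=8
$t0=7+2=9
cmp $t0, 15  (cmp 9,15)
bne body: taken
$t5=8|17=25
$t5=25&12=8
$t0=9+2=11
cmp $t0, 15  (cmp 11,15)
bne body: taken
$t5=8|17=25
$t5=25&12=8
$t0=11+2=13
cmp $t0, 15  (cmp 13,15)
bne body: taken
$t5=8|17=25
$t5=25&12=8
$t0=13+2=15
cmp $t0, 15  (cmp 15,15)
bne body: not taken
$t5=8+10=18
halt.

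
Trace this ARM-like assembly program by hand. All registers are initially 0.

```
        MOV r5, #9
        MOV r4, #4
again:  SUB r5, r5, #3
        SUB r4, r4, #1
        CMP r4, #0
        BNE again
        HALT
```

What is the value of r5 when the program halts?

-3

MOV r5, #9 → r5=9
MOV r4, #4 → r4=4
SUB r5, r5, #3 → r5=9-3=6
SUB r4, r4, #1 → r4=4-1=3
CMP r4, #0  (cmp 3,0)
BNE again: taken
SUB r5, r5, #3 → r5=6-3=3
SUB r4, r4, #1 → r4=3-1=2
CMP r4, #0  (cmp 2,0)
BNE again: taken
SUB r5, r5, #3 → r5=3-3=0
SUB r4, r4, #1 → r4=2-1=1
CMP r4, #0  (cmp 1,0)
BNE again: taken
SUB r5, r5, #3 → r5=0-3=-3
SUB r4, r4, #1 → r4=1-1=0
CMP r4, #0  (cmp 0,0)
BNE again: not taken
halt.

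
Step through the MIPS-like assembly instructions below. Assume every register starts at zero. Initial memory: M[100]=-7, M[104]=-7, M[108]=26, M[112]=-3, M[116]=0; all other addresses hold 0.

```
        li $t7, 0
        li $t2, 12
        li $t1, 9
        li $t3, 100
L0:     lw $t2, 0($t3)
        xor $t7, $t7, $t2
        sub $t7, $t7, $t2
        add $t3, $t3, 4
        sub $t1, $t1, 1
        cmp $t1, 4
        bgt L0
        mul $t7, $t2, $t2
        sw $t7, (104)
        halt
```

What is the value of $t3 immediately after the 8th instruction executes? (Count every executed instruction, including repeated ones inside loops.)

104

$t7=0
$t2=12
$t1=9
$t3=100
$t2=M[100]=-7
$t7=0^(-7)=-7
$t7=(-7)-(-7)=0
$t3=100+4=104
After step 8: $t3 = 104.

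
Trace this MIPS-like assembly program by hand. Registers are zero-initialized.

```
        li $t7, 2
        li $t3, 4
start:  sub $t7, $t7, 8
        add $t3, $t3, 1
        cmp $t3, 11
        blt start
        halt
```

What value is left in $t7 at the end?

li $t7, 2 → $t7=2
li $t3, 4 → $t3=4
sub $t7, $t7, 8 → $t7=2-8=-6
add $t3, $t3, 1 → $t3=4+1=5
cmp $t3, 11  (cmp 5,11)
blt start: taken
sub $t7, $t7, 8 → $t7=(-6)-8=-14
add $t3, $t3, 1 → $t3=5+1=6
cmp $t3, 11  (cmp 6,11)
blt start: taken
sub $t7, $t7, 8 → $t7=(-14)-8=-22
add $t3, $t3, 1 → $t3=6+1=7
cmp $t3, 11  (cmp 7,11)
blt start: taken
sub $t7, $t7, 8 → $t7=(-22)-8=-30
add $t3, $t3, 1 → $t3=7+1=8
cmp $t3, 11  (cmp 8,11)
blt start: taken
sub $t7, $t7, 8 → $t7=(-30)-8=-38
add $t3, $t3, 1 → $t3=8+1=9
cmp $t3, 11  (cmp 9,11)
blt start: taken
sub $t7, $t7, 8 → $t7=(-38)-8=-46
add $t3, $t3, 1 → $t3=9+1=10
cmp $t3, 11  (cmp 10,11)
blt start: taken
sub $t7, $t7, 8 → $t7=(-46)-8=-54
add $t3, $t3, 1 → $t3=10+1=11
cmp $t3, 11  (cmp 11,11)
blt start: not taken
halt.

-54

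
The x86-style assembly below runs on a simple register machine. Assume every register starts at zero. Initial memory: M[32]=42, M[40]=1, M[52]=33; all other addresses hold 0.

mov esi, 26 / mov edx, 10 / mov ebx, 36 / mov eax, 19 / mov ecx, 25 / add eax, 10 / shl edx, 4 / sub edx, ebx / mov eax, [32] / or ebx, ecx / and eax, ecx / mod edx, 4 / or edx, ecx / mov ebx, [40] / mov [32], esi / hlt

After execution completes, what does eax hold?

mov esi, 26 → esi=26
mov edx, 10 → edx=10
mov ebx, 36 → ebx=36
mov eax, 19 → eax=19
mov ecx, 25 → ecx=25
add eax, 10 → eax=19+10=29
shl edx, 4 → edx=10<<4=160
sub edx, ebx → edx=160-36=124
mov eax, [32] → eax=M[32]=42
or ebx, ecx → ebx=36|25=61
and eax, ecx → eax=42&25=8
mod edx, 4 → edx=124%4=0
or edx, ecx → edx=0|25=25
mov ebx, [40] → ebx=M[40]=1
mov [32], esi → M[32]=26
halt.

8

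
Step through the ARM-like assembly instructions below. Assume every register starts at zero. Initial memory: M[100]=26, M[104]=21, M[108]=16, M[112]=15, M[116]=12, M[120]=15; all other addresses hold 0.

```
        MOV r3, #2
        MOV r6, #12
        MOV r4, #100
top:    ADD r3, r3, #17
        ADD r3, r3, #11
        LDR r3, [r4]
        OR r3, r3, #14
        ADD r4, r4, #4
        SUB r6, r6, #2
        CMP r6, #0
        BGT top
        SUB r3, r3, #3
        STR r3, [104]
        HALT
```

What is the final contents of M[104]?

after MOV r3, #2: r3=2
after MOV r6, #12: r6=12
after MOV r4, #100: r4=100
after ADD r3, r3, #17: r3=2+17=19
after ADD r3, r3, #11: r3=19+11=30
after LDR r3, [r4]: r3=M[100]=26
after OR r3, r3, #14: r3=26|14=30
after ADD r4, r4, #4: r4=100+4=104
after SUB r6, r6, #2: r6=12-2=10
CMP r6, #0  (cmp 10,0)
BGT top: taken
after ADD r3, r3, #17: r3=30+17=47
after ADD r3, r3, #11: r3=47+11=58
after LDR r3, [r4]: r3=M[104]=21
after OR r3, r3, #14: r3=21|14=31
after ADD r4, r4, #4: r4=104+4=108
after SUB r6, r6, #2: r6=10-2=8
CMP r6, #0  (cmp 8,0)
BGT top: taken
after ADD r3, r3, #17: r3=31+17=48
after ADD r3, r3, #11: r3=48+11=59
after LDR r3, [r4]: r3=M[108]=16
after OR r3, r3, #14: r3=16|14=30
after ADD r4, r4, #4: r4=108+4=112
after SUB r6, r6, #2: r6=8-2=6
CMP r6, #0  (cmp 6,0)
BGT top: taken
after ADD r3, r3, #17: r3=30+17=47
after ADD r3, r3, #11: r3=47+11=58
after LDR r3, [r4]: r3=M[112]=15
after OR r3, r3, #14: r3=15|14=15
after ADD r4, r4, #4: r4=112+4=116
after SUB r6, r6, #2: r6=6-2=4
CMP r6, #0  (cmp 4,0)
BGT top: taken
after ADD r3, r3, #17: r3=15+17=32
after ADD r3, r3, #11: r3=32+11=43
after LDR r3, [r4]: r3=M[116]=12
after OR r3, r3, #14: r3=12|14=14
after ADD r4, r4, #4: r4=116+4=120
after SUB r6, r6, #2: r6=4-2=2
CMP r6, #0  (cmp 2,0)
BGT top: taken
after ADD r3, r3, #17: r3=14+17=31
after ADD r3, r3, #11: r3=31+11=42
after LDR r3, [r4]: r3=M[120]=15
after OR r3, r3, #14: r3=15|14=15
after ADD r4, r4, #4: r4=120+4=124
after SUB r6, r6, #2: r6=2-2=0
CMP r6, #0  (cmp 0,0)
BGT top: not taken
after SUB r3, r3, #3: r3=15-3=12
STR r3, [104] → M[104]=12
halt.

12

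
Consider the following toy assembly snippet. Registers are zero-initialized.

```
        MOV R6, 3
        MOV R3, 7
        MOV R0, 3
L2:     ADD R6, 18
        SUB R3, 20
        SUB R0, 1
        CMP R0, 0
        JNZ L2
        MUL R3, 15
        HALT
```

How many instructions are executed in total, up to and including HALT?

20

MOV R6, 3 → R6=3
MOV R3, 7 → R3=7
MOV R0, 3 → R0=3
ADD R6, 18 → R6=3+18=21
SUB R3, 20 → R3=7-20=-13
SUB R0, 1 → R0=3-1=2
CMP R0, 0  (cmp 2,0)
JNZ L2: taken
ADD R6, 18 → R6=21+18=39
SUB R3, 20 → R3=(-13)-20=-33
SUB R0, 1 → R0=2-1=1
CMP R0, 0  (cmp 1,0)
JNZ L2: taken
ADD R6, 18 → R6=39+18=57
SUB R3, 20 → R3=(-33)-20=-53
SUB R0, 1 → R0=1-1=0
CMP R0, 0  (cmp 0,0)
JNZ L2: not taken
MUL R3, 15 → R3=(-53)*15=-795
halt.
Total executed instructions: 20.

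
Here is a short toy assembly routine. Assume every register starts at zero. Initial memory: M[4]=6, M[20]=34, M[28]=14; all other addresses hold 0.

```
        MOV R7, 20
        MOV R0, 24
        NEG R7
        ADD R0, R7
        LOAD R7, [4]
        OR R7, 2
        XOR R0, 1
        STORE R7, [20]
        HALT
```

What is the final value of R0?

MOV R7, 20 → R7=20
MOV R0, 24 → R0=24
NEG R7 → R7=-(20)=-20
ADD R0, R7 → R0=24+(-20)=4
LOAD R7, [4] → R7=M[4]=6
OR R7, 2 → R7=6|2=6
XOR R0, 1 → R0=4^1=5
STORE R7, [20] → M[20]=6
halt.

5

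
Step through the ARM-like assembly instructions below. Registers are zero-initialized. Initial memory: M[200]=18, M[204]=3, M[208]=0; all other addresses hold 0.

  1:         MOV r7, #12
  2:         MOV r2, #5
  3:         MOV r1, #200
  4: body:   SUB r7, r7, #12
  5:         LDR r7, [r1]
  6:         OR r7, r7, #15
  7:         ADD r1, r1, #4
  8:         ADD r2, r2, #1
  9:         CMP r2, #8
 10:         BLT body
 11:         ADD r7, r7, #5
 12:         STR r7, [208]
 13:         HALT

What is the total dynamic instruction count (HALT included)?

MOV r7, #12 → r7=12
MOV r2, #5 → r2=5
MOV r1, #200 → r1=200
SUB r7, r7, #12 → r7=12-12=0
LDR r7, [r1] → r7=M[200]=18
OR r7, r7, #15 → r7=18|15=31
ADD r1, r1, #4 → r1=200+4=204
ADD r2, r2, #1 → r2=5+1=6
CMP r2, #8  (cmp 6,8)
BLT body: taken
SUB r7, r7, #12 → r7=31-12=19
LDR r7, [r1] → r7=M[204]=3
OR r7, r7, #15 → r7=3|15=15
ADD r1, r1, #4 → r1=204+4=208
ADD r2, r2, #1 → r2=6+1=7
CMP r2, #8  (cmp 7,8)
BLT body: taken
SUB r7, r7, #12 → r7=15-12=3
LDR r7, [r1] → r7=M[208]=0
OR r7, r7, #15 → r7=0|15=15
ADD r1, r1, #4 → r1=208+4=212
ADD r2, r2, #1 → r2=7+1=8
CMP r2, #8  (cmp 8,8)
BLT body: not taken
ADD r7, r7, #5 → r7=15+5=20
STR r7, [208] → M[208]=20
halt.
Total executed instructions: 27.

27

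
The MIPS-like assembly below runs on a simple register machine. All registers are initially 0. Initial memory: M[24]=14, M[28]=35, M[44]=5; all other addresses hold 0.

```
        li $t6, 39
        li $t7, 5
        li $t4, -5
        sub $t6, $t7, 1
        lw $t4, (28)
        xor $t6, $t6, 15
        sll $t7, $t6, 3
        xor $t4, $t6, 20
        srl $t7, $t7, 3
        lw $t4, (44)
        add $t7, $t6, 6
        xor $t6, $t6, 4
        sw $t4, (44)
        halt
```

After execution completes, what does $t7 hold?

$t6=39
$t7=5
$t4=-5
$t6=5-1=4
$t4=M[28]=35
$t6=4^15=11
$t7=11<<3=88
$t4=11^20=31
$t7=88>>3=11
$t4=M[44]=5
$t7=11+6=17
$t6=11^4=15
sw $t4, (44) → M[44]=5
halt.

17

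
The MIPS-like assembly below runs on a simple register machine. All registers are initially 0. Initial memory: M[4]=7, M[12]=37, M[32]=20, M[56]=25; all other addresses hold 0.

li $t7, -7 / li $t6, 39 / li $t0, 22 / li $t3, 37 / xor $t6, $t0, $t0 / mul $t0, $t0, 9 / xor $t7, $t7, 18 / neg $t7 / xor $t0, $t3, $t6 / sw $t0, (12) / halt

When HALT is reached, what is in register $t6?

li $t7, -7 → $t7=-7
li $t6, 39 → $t6=39
li $t0, 22 → $t0=22
li $t3, 37 → $t3=37
xor $t6, $t0, $t0 → $t6=22^22=0
mul $t0, $t0, 9 → $t0=22*9=198
xor $t7, $t7, 18 → $t7=(-7)^18=-21
neg $t7 → $t7=-(-21)=21
xor $t0, $t3, $t6 → $t0=37^0=37
sw $t0, (12) → M[12]=37
halt.

0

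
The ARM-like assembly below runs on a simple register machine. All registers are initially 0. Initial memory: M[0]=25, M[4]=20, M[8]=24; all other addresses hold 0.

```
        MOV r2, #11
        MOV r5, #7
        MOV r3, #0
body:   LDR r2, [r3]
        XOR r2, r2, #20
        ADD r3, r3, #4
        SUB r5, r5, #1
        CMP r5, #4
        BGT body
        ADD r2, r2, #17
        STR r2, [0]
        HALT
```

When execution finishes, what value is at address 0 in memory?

29

after MOV r2, #11: r2=11
after MOV r5, #7: r5=7
after MOV r3, #0: r3=0
after LDR r2, [r3]: r2=M[0]=25
after XOR r2, r2, #20: r2=25^20=13
after ADD r3, r3, #4: r3=0+4=4
after SUB r5, r5, #1: r5=7-1=6
CMP r5, #4  (cmp 6,4)
BGT body: taken
after LDR r2, [r3]: r2=M[4]=20
after XOR r2, r2, #20: r2=20^20=0
after ADD r3, r3, #4: r3=4+4=8
after SUB r5, r5, #1: r5=6-1=5
CMP r5, #4  (cmp 5,4)
BGT body: taken
after LDR r2, [r3]: r2=M[8]=24
after XOR r2, r2, #20: r2=24^20=12
after ADD r3, r3, #4: r3=8+4=12
after SUB r5, r5, #1: r5=5-1=4
CMP r5, #4  (cmp 4,4)
BGT body: not taken
after ADD r2, r2, #17: r2=12+17=29
STR r2, [0] → M[0]=29
halt.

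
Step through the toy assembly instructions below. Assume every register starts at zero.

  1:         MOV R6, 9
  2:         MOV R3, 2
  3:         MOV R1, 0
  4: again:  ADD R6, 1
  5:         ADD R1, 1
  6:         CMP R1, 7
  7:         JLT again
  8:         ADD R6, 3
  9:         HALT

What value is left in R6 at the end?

19

after MOV R6, 9: R6=9
after MOV R3, 2: R3=2
after MOV R1, 0: R1=0
after ADD R6, 1: R6=9+1=10
after ADD R1, 1: R1=0+1=1
CMP R1, 7  (cmp 1,7)
JLT again: taken
after ADD R6, 1: R6=10+1=11
after ADD R1, 1: R1=1+1=2
CMP R1, 7  (cmp 2,7)
JLT again: taken
after ADD R6, 1: R6=11+1=12
after ADD R1, 1: R1=2+1=3
CMP R1, 7  (cmp 3,7)
JLT again: taken
after ADD R6, 1: R6=12+1=13
after ADD R1, 1: R1=3+1=4
CMP R1, 7  (cmp 4,7)
JLT again: taken
after ADD R6, 1: R6=13+1=14
after ADD R1, 1: R1=4+1=5
CMP R1, 7  (cmp 5,7)
JLT again: taken
after ADD R6, 1: R6=14+1=15
after ADD R1, 1: R1=5+1=6
CMP R1, 7  (cmp 6,7)
JLT again: taken
after ADD R6, 1: R6=15+1=16
after ADD R1, 1: R1=6+1=7
CMP R1, 7  (cmp 7,7)
JLT again: not taken
after ADD R6, 3: R6=16+3=19
halt.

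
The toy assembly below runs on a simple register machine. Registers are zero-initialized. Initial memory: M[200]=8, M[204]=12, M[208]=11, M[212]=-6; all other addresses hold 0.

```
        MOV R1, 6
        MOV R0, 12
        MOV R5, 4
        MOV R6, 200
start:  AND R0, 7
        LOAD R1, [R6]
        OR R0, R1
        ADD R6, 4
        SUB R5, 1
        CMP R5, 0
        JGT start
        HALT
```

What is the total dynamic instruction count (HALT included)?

R1=6
R0=12
R5=4
R6=200
R0=12&7=4
R1=M[200]=8
R0=4|8=12
R6=200+4=204
R5=4-1=3
CMP R5, 0  (cmp 3,0)
JGT start: taken
R0=12&7=4
R1=M[204]=12
R0=4|12=12
R6=204+4=208
R5=3-1=2
CMP R5, 0  (cmp 2,0)
JGT start: taken
R0=12&7=4
R1=M[208]=11
R0=4|11=15
R6=208+4=212
R5=2-1=1
CMP R5, 0  (cmp 1,0)
JGT start: taken
R0=15&7=7
R1=M[212]=-6
R0=7|(-6)=-1
R6=212+4=216
R5=1-1=0
CMP R5, 0  (cmp 0,0)
JGT start: not taken
halt.
Total executed instructions: 33.

33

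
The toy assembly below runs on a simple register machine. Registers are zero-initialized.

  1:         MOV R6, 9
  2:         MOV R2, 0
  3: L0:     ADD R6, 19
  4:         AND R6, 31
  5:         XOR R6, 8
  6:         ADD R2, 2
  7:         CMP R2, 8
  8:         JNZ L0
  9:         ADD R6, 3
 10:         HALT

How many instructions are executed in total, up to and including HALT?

28

after MOV R6, 9: R6=9
after MOV R2, 0: R2=0
after ADD R6, 19: R6=9+19=28
after AND R6, 31: R6=28&31=28
after XOR R6, 8: R6=28^8=20
after ADD R2, 2: R2=0+2=2
CMP R2, 8  (cmp 2,8)
JNZ L0: taken
after ADD R6, 19: R6=20+19=39
after AND R6, 31: R6=39&31=7
after XOR R6, 8: R6=7^8=15
after ADD R2, 2: R2=2+2=4
CMP R2, 8  (cmp 4,8)
JNZ L0: taken
after ADD R6, 19: R6=15+19=34
after AND R6, 31: R6=34&31=2
after XOR R6, 8: R6=2^8=10
after ADD R2, 2: R2=4+2=6
CMP R2, 8  (cmp 6,8)
JNZ L0: taken
after ADD R6, 19: R6=10+19=29
after AND R6, 31: R6=29&31=29
after XOR R6, 8: R6=29^8=21
after ADD R2, 2: R2=6+2=8
CMP R2, 8  (cmp 8,8)
JNZ L0: not taken
after ADD R6, 3: R6=21+3=24
halt.
Total executed instructions: 28.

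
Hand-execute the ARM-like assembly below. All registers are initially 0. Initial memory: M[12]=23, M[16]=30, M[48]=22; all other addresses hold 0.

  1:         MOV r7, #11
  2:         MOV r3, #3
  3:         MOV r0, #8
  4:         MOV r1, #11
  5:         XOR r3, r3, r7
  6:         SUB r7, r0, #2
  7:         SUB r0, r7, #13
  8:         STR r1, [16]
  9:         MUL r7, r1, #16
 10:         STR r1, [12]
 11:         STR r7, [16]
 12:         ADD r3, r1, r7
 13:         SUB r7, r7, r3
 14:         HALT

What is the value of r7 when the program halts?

-11

after MOV r7, #11: r7=11
after MOV r3, #3: r3=3
after MOV r0, #8: r0=8
after MOV r1, #11: r1=11
after XOR r3, r3, r7: r3=3^11=8
after SUB r7, r0, #2: r7=8-2=6
after SUB r0, r7, #13: r0=6-13=-7
STR r1, [16] → M[16]=11
after MUL r7, r1, #16: r7=11*16=176
STR r1, [12] → M[12]=11
STR r7, [16] → M[16]=176
after ADD r3, r1, r7: r3=11+176=187
after SUB r7, r7, r3: r7=176-187=-11
halt.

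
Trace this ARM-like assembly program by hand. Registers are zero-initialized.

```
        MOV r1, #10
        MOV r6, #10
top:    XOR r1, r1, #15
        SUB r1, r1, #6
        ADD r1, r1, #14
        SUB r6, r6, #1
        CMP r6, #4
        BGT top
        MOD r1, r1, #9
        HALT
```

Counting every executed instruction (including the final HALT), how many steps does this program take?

MOV r1, #10 → r1=10
MOV r6, #10 → r6=10
XOR r1, r1, #15 → r1=10^15=5
SUB r1, r1, #6 → r1=5-6=-1
ADD r1, r1, #14 → r1=(-1)+14=13
SUB r6, r6, #1 → r6=10-1=9
CMP r6, #4  (cmp 9,4)
BGT top: taken
XOR r1, r1, #15 → r1=13^15=2
SUB r1, r1, #6 → r1=2-6=-4
ADD r1, r1, #14 → r1=(-4)+14=10
SUB r6, r6, #1 → r6=9-1=8
CMP r6, #4  (cmp 8,4)
BGT top: taken
XOR r1, r1, #15 → r1=10^15=5
SUB r1, r1, #6 → r1=5-6=-1
ADD r1, r1, #14 → r1=(-1)+14=13
SUB r6, r6, #1 → r6=8-1=7
CMP r6, #4  (cmp 7,4)
BGT top: taken
XOR r1, r1, #15 → r1=13^15=2
SUB r1, r1, #6 → r1=2-6=-4
ADD r1, r1, #14 → r1=(-4)+14=10
SUB r6, r6, #1 → r6=7-1=6
CMP r6, #4  (cmp 6,4)
BGT top: taken
XOR r1, r1, #15 → r1=10^15=5
SUB r1, r1, #6 → r1=5-6=-1
ADD r1, r1, #14 → r1=(-1)+14=13
SUB r6, r6, #1 → r6=6-1=5
CMP r6, #4  (cmp 5,4)
BGT top: taken
XOR r1, r1, #15 → r1=13^15=2
SUB r1, r1, #6 → r1=2-6=-4
ADD r1, r1, #14 → r1=(-4)+14=10
SUB r6, r6, #1 → r6=5-1=4
CMP r6, #4  (cmp 4,4)
BGT top: not taken
MOD r1, r1, #9 → r1=10%9=1
halt.
Total executed instructions: 40.

40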